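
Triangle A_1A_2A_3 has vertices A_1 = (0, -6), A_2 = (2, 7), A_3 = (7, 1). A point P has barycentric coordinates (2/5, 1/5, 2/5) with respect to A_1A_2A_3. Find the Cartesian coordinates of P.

(16/5, -3/5)

P = (2/5)·A_1 + (1/5)·A_2 + (2/5)·A_3.
x-coordinate: (2/5)·0 + (1/5)·2 + (2/5)·7 = 16/5.
y-coordinate: (2/5)·(-6) + (1/5)·7 + (2/5)·1 = -3/5.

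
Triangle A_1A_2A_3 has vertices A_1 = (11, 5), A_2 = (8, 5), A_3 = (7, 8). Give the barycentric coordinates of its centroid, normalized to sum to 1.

(1/3, 1/3, 1/3)

The centroid is the average of the vertices, so each weight is 1/3.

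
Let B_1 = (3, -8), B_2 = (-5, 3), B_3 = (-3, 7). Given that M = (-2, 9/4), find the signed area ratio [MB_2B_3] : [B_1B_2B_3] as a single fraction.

[B_1B_2B_3] = ½·(3·(3−7) + (-5)·(7−(-8)) + (-3)·(-8−3)) = ½·(-12 − 75 + 33) = -27.
[MB_2B_3] = ½·((-2)·(3−7) + (-5)·(7−(9/4)) + (-3)·(9/4−3)) = ½·(8 − 95/4 + 9/4) = -27/4, so the ratio is (-27/4)/(-27) = 1/4.

1/4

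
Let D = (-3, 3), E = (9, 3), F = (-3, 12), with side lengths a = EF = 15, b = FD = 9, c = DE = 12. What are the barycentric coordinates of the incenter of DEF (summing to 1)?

(5/12, 1/4, 1/3)

The incenter has barycentric coordinates proportional to the opposite side lengths: (15 : 9 : 12).
Normalizing by 15+9+12 = 36 gives (5/12, 1/4, 1/3).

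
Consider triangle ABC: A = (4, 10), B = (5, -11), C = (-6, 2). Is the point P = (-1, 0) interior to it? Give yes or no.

yes

Barycentric coordinates of P: (43/218, 30/109, 115/218).
The three coordinates are positive, positive, positive; a point is interior exactly when all three are positive.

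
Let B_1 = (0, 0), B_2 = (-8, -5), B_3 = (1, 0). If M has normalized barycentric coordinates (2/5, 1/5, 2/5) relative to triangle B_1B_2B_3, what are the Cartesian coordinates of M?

M = (2/5)·B_1 + (1/5)·B_2 + (2/5)·B_3.
x-coordinate: (2/5)·0 + (1/5)·(-8) + (2/5)·1 = -6/5.
y-coordinate: (2/5)·0 + (1/5)·(-5) + (2/5)·0 = -1.

(-6/5, -1)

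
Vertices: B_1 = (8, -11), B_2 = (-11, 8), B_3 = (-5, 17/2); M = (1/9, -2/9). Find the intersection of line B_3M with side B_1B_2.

(21/5, -36/5)

Barycentric coordinates of M with respect to B_1B_2B_3: (4/9, 1/9, 4/9).
On side B_1B_2 the B_3-coordinate is zero; dropping M's B_3-weight 4/9 and renormalizing the remaining 4/9 : 1/9 gives weights 4/5, 1/5 on B_1, B_2.
N = (4/5)·(8, -11) + (1/5)·(-11, 8) = (21/5, -36/5).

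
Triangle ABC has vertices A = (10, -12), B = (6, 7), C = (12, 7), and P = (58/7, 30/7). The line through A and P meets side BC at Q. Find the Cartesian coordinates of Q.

(8, 7)

Barycentric coordinates of P with respect to ABC: (1/7, 4/7, 2/7).
On side BC the A-coordinate is zero; dropping P's A-weight 1/7 and renormalizing the remaining 4/7 : 2/7 gives weights 2/3, 1/3 on B, C.
Q = (2/3)·(6, 7) + (1/3)·(12, 7) = (8, 7).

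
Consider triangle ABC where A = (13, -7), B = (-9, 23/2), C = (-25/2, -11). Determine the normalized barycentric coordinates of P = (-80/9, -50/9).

Signed area of the reference triangle: [ABC] = ½·(13·(23/2−(-11)) + (-9)·(-11−(-7)) + (-25/2)·(-7−(23/2))) = ½·(585/2 + 36 + 925/4) = 2239/8.
[PBC] = ½·((-80/9)·(23/2−(-11)) + (-9)·(-11−(-50/9)) + (-25/2)·(-50/9−(23/2))) = ½·(-200 + 49 + 7675/36) = 2239/72, so the A-coordinate is (2239/72)/(2239/8) = 1/9.
[APC] = ½·(13·(-50/9−(-11)) + (-80/9)·(-11−(-7)) + (-25/2)·(-7−(-50/9))) = ½·(637/9 + 320/9 + 325/18) = 2239/36, so the B-coordinate is 2/9.
[ABP] = ½·(13·(23/2−(-50/9)) + (-9)·(-50/9−(-7)) + (-80/9)·(-7−(23/2))) = ½·(3991/18 − 13 + 1480/9) = 2239/12, so the C-coordinate is 2/3.
Check: 1/9 + 2/9 + 2/3 = 1.

(1/9, 2/9, 2/3)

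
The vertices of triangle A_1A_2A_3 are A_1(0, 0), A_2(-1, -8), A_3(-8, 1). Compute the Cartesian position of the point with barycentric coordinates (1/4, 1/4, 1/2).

P = (1/4)·A_1 + (1/4)·A_2 + (1/2)·A_3.
x-coordinate: (1/4)·0 + (1/4)·(-1) + (1/2)·(-8) = -17/4.
y-coordinate: (1/4)·0 + (1/4)·(-8) + (1/2)·1 = -3/2.

(-17/4, -3/2)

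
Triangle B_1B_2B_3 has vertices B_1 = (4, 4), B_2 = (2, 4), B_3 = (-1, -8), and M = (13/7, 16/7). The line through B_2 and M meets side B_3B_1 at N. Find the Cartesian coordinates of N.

(3/2, -2)

Barycentric coordinates of M with respect to B_1B_2B_3: (1/7, 5/7, 1/7).
On side B_3B_1 the B_2-coordinate is zero; dropping M's B_2-weight 5/7 and renormalizing the remaining 1/7 : 1/7 gives weights 1/2, 1/2 on B_3, B_1.
N = (1/2)·(-1, -8) + (1/2)·(4, 4) = (3/2, -2).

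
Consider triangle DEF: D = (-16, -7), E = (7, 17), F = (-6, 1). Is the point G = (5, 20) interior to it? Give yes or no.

Barycentric coordinates of G: (71/56, 51/28, -117/56).
The three coordinates are positive, positive, negative; a point is interior exactly when all three are positive.

no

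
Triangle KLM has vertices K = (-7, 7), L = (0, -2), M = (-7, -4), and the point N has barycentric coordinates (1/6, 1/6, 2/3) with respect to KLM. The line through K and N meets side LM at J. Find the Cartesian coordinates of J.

Line KN meets LM where the K-coordinate vanishes; zeroing N's K-weight and renormalizing leaves L, M-weights 1/6 : 2/3 → (1/5, 4/5).
So J = (1/5)·L + (4/5)·M = (-28/5, -18/5).

(-28/5, -18/5)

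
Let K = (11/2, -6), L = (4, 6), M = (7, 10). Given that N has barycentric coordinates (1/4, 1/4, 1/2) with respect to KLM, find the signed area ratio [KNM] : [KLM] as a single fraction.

1/4

The signed ratio [KNM]/[KLM] equals the barycentric coordinate of N at vertex L, which is 1/4.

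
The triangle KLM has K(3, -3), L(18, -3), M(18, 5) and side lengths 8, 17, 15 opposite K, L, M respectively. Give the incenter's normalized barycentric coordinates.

(1/5, 17/40, 3/8)

The incenter has barycentric coordinates proportional to the opposite side lengths: (8 : 17 : 15).
Normalizing by 8+17+15 = 40 gives (1/5, 17/40, 3/8).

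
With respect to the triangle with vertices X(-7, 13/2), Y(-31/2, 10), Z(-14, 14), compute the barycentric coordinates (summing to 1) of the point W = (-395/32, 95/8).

(1/4, 1/16, 11/16)

Signed area of the reference triangle: [XYZ] = ½·((-7)·(10−14) + (-31/2)·(14−(13/2)) + (-14)·(13/2−10)) = ½·(28 − 465/4 + 49) = -157/8.
[WYZ] = ½·((-395/32)·(10−14) + (-31/2)·(14−(95/8)) + (-14)·(95/8−10)) = ½·(395/8 − 527/16 − 105/4) = -157/32, so the X-coordinate is (-157/32)/(-157/8) = 1/4.
[XWZ] = ½·((-7)·(95/8−14) + (-395/32)·(14−(13/2)) + (-14)·(13/2−(95/8))) = ½·(119/8 − 5925/64 + 301/4) = -157/128, so the Y-coordinate is 1/16.
[XYW] = ½·((-7)·(10−(95/8)) + (-31/2)·(95/8−(13/2)) + (-395/32)·(13/2−10)) = ½·(105/8 − 1333/16 + 2765/64) = -1727/128, so the Z-coordinate is 11/16.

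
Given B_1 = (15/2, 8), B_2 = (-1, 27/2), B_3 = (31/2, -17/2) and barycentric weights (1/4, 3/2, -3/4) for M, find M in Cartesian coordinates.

M = (1/4)·B_1 + (3/2)·B_2 + (-3/4)·B_3.
x-coordinate: (1/4)·(15/2) + (3/2)·(-1) + (-3/4)·(31/2) = -45/4.
y-coordinate: (1/4)·8 + (3/2)·(27/2) + (-3/4)·(-17/2) = 229/8.

(-45/4, 229/8)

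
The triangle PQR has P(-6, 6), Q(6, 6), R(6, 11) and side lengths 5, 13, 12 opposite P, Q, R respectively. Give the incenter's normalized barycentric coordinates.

(1/6, 13/30, 2/5)

The incenter has barycentric coordinates proportional to the opposite side lengths: (5 : 13 : 12).
Normalizing by 5+13+12 = 30 gives (1/6, 13/30, 2/5).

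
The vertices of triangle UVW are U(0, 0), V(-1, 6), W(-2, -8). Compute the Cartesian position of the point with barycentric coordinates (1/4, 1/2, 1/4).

P = (1/4)·U + (1/2)·V + (1/4)·W.
x-coordinate: (1/4)·0 + (1/2)·(-1) + (1/4)·(-2) = -1.
y-coordinate: (1/4)·0 + (1/2)·6 + (1/4)·(-8) = 1.

(-1, 1)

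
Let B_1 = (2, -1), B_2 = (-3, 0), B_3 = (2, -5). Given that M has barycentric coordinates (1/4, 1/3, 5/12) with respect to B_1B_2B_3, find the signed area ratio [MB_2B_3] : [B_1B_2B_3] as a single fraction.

1/4

The signed ratio [MB_2B_3]/[B_1B_2B_3] equals the barycentric coordinate of M at vertex B_1, which is 1/4.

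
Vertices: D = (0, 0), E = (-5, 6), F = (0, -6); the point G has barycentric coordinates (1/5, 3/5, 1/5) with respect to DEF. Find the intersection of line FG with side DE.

(-15/4, 9/2)

Line FG meets DE where the F-coordinate vanishes; zeroing G's F-weight and renormalizing leaves D, E-weights 1/5 : 3/5 → (1/4, 3/4).
So H = (1/4)·D + (3/4)·E = (-15/4, 9/2).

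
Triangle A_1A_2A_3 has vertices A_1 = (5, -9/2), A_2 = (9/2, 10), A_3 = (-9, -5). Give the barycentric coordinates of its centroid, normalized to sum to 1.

(1/3, 1/3, 1/3)

The centroid is the average of the vertices, so each weight is 1/3.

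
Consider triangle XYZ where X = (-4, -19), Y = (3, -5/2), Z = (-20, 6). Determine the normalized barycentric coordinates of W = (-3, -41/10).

Signed area of the reference triangle: [XYZ] = ½·((-4)·(-5/2−6) + 3·(6−(-19)) + (-20)·(-19−(-5/2))) = ½·(34 + 75 + 330) = 439/2.
[WYZ] = ½·((-3)·(-5/2−6) + 3·(6−(-41/10)) + (-20)·(-41/10−(-5/2))) = ½·(51/2 + 303/10 + 32) = 439/10, so the X-coordinate is (439/10)/(439/2) = 1/5.
[XWZ] = ½·((-4)·(-41/10−6) + (-3)·(6−(-19)) + (-20)·(-19−(-41/10))) = ½·(202/5 − 75 + 298) = 1317/10, so the Y-coordinate is 3/5.
[XYW] = ½·((-4)·(-5/2−(-41/10)) + 3·(-41/10−(-19)) + (-3)·(-19−(-5/2))) = ½·(-32/5 + 447/10 + 99/2) = 439/10, so the Z-coordinate is 1/5.

(1/5, 3/5, 1/5)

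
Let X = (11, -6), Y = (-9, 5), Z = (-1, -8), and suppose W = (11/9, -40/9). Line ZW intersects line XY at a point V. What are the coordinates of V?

(3, -8/5)

Barycentric coordinates of W with respect to XYZ: (1/3, 2/9, 4/9).
On side XY the Z-coordinate is zero; dropping W's Z-weight 4/9 and renormalizing the remaining 1/3 : 2/9 gives weights 3/5, 2/5 on X, Y.
V = (3/5)·(11, -6) + (2/5)·(-9, 5) = (3, -8/5).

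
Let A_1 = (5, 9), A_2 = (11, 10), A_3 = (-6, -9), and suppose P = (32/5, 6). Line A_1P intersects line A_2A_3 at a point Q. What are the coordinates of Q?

Barycentric coordinates of P with respect to A_1A_2A_3: (1/5, 3/5, 1/5).
On side A_2A_3 the A_1-coordinate is zero; dropping P's A_1-weight 1/5 and renormalizing the remaining 3/5 : 1/5 gives weights 3/4, 1/4 on A_2, A_3.
Q = (3/4)·(11, 10) + (1/4)·(-6, -9) = (27/4, 21/4).

(27/4, 21/4)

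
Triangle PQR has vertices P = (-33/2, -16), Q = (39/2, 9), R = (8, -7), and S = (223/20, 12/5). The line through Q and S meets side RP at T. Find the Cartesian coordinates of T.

Barycentric coordinates of S with respect to PQR: (1/5, 7/10, 1/10).
On side RP the Q-coordinate is zero; dropping S's Q-weight 7/10 and renormalizing the remaining 1/10 : 1/5 gives weights 1/3, 2/3 on R, P.
T = (1/3)·(8, -7) + (2/3)·(-33/2, -16) = (-25/3, -13).

(-25/3, -13)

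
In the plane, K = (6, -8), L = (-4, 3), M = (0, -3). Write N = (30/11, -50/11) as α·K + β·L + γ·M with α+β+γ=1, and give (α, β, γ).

Signed area of the reference triangle: [KLM] = ½·(6·(3−(-3)) + (-4)·(-3−(-8)) + 0·(-8−3)) = ½·(36 − 20 + 0) = 8.
[NLM] = ½·((30/11)·(3−(-3)) + (-4)·(-3−(-50/11)) + 0·(-50/11−3)) = ½·(180/11 − 68/11 + 0) = 56/11, so the K-coordinate is (56/11)/8 = 7/11.
[KNM] = ½·(6·(-50/11−(-3)) + (30/11)·(-3−(-8)) + 0·(-8−(-50/11))) = ½·(-102/11 + 150/11 + 0) = 24/11, so the L-coordinate is 3/11.
[KLN] = ½·(6·(3−(-50/11)) + (-4)·(-50/11−(-8)) + (30/11)·(-8−3)) = ½·(498/11 − 152/11 − 30) = 8/11, so the M-coordinate is 1/11.

(7/11, 3/11, 1/11)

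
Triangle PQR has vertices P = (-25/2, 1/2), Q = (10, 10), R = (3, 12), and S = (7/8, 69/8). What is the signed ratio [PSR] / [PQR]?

1/4

[PQR] = ½·((-25/2)·(10−12) + 10·(12−(1/2)) + 3·(1/2−10)) = ½·(25 + 115 − 57/2) = 223/4.
[PSR] = ½·((-25/2)·(69/8−12) + (7/8)·(12−(1/2)) + 3·(1/2−(69/8))) = ½·(675/16 + 161/16 − 195/8) = 223/16, so the ratio is (223/16)/(223/4) = 1/4.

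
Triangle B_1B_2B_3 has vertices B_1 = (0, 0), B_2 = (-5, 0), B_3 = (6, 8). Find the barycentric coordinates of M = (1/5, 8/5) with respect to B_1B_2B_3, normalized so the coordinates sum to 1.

(3/5, 1/5, 1/5)

Signed area of the reference triangle: [B_1B_2B_3] = ½·(0·(0−8) + (-5)·(8−0) + 6·(0−0)) = ½·(0 − 40 + 0) = -20.
[MB_2B_3] = ½·((1/5)·(0−8) + (-5)·(8−(8/5)) + 6·(8/5−0)) = ½·(-8/5 − 32 + 48/5) = -12, so the B_1-coordinate is (-12)/(-20) = 3/5.
[B_1MB_3] = ½·(0·(8/5−8) + (1/5)·(8−0) + 6·(0−(8/5))) = ½·(0 + 8/5 − 48/5) = -4, so the B_2-coordinate is 1/5.
[B_1B_2M] = ½·(0·(0−(8/5)) + (-5)·(8/5−0) + (1/5)·(0−0)) = ½·(0 − 8 + 0) = -4, so the B_3-coordinate is 1/5.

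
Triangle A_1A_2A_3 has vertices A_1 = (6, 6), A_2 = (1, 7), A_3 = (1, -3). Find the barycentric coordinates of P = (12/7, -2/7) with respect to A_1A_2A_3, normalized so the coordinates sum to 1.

Signed area of the reference triangle: [A_1A_2A_3] = ½·(6·(7−(-3)) + 1·(-3−6) + 1·(6−7)) = ½·(60 − 9 − 1) = 25.
[PA_2A_3] = ½·((12/7)·(7−(-3)) + 1·(-3−(-2/7)) + 1·(-2/7−7)) = ½·(120/7 − 19/7 − 51/7) = 25/7, so the A_1-coordinate is (25/7)/25 = 1/7.
[A_1PA_3] = ½·(6·(-2/7−(-3)) + (12/7)·(-3−6) + 1·(6−(-2/7))) = ½·(114/7 − 108/7 + 44/7) = 25/7, so the A_2-coordinate is 1/7.
[A_1A_2P] = ½·(6·(7−(-2/7)) + 1·(-2/7−6) + (12/7)·(6−7)) = ½·(306/7 − 44/7 − 12/7) = 125/7, so the A_3-coordinate is 5/7.

(1/7, 1/7, 5/7)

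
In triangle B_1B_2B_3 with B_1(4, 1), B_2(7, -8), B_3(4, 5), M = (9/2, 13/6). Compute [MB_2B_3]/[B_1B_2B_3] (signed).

1/6

[B_1B_2B_3] = ½·(4·(-8−5) + 7·(5−1) + 4·(1−(-8))) = ½·(-52 + 28 + 36) = 6.
[MB_2B_3] = ½·((9/2)·(-8−5) + 7·(5−(13/6)) + 4·(13/6−(-8))) = ½·(-117/2 + 119/6 + 122/3) = 1, so the ratio is 1/6 = 1/6.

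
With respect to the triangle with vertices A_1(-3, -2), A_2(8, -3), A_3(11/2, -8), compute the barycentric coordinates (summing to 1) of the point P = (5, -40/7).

Signed area of the reference triangle: [A_1A_2A_3] = ½·((-3)·(-3−(-8)) + 8·(-8−(-2)) + (11/2)·(-2−(-3))) = ½·(-15 − 48 + 11/2) = -115/4.
[PA_2A_3] = ½·(5·(-3−(-8)) + 8·(-8−(-40/7)) + (11/2)·(-40/7−(-3))) = ½·(25 − 128/7 − 209/14) = -115/28, so the A_1-coordinate is (-115/28)/(-115/4) = 1/7.
[A_1PA_3] = ½·((-3)·(-40/7−(-8)) + 5·(-8−(-2)) + (11/2)·(-2−(-40/7))) = ½·(-48/7 − 30 + 143/7) = -115/14, so the A_2-coordinate is 2/7.
[A_1A_2P] = ½·((-3)·(-3−(-40/7)) + 8·(-40/7−(-2)) + 5·(-2−(-3))) = ½·(-57/7 − 208/7 + 5) = -115/7, so the A_3-coordinate is 4/7.

(1/7, 2/7, 4/7)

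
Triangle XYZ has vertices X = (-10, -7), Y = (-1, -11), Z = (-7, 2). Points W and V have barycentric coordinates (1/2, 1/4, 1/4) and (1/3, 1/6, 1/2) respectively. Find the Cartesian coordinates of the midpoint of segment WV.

Barycentric coordinates of the midpoint are the average: (5/12, 5/24, 3/8).
Converting: (5/12)·X + (5/24)·Y + (3/8)·Z = (-7, -107/24).

(-7, -107/24)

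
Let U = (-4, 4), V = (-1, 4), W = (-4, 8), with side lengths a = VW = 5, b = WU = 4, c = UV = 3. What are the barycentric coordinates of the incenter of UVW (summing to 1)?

The incenter has barycentric coordinates proportional to the opposite side lengths: (5 : 4 : 3).
Normalizing by 5+4+3 = 12 gives (5/12, 1/3, 1/4).

(5/12, 1/3, 1/4)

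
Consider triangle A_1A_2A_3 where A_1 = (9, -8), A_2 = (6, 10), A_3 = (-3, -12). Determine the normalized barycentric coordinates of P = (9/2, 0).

(1/4, 1/2, 1/4)

Signed area of the reference triangle: [A_1A_2A_3] = ½·(9·(10−(-12)) + 6·(-12−(-8)) + (-3)·(-8−10)) = ½·(198 − 24 + 54) = 114.
[PA_2A_3] = ½·((9/2)·(10−(-12)) + 6·(-12−0) + (-3)·(0−10)) = ½·(99 − 72 + 30) = 57/2, so the A_1-coordinate is (57/2)/114 = 1/4.
[A_1PA_3] = ½·(9·(0−(-12)) + (9/2)·(-12−(-8)) + (-3)·(-8−0)) = ½·(108 − 18 + 24) = 57, so the A_2-coordinate is 1/2.
[A_1A_2P] = ½·(9·(10−0) + 6·(0−(-8)) + (9/2)·(-8−10)) = ½·(90 + 48 − 81) = 57/2, so the A_3-coordinate is 1/4.
Check: 1/4 + 1/2 + 1/4 = 1.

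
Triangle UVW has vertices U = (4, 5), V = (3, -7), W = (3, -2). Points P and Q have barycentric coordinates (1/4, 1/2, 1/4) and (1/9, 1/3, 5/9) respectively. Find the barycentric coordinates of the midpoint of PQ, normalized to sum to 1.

Since both coordinate triples sum to 1, the midpoint's barycentrics are the componentwise average.
(1/4+1/9)/2 = 13/72; similarly 5/12 and 29/72.

(13/72, 5/12, 29/72)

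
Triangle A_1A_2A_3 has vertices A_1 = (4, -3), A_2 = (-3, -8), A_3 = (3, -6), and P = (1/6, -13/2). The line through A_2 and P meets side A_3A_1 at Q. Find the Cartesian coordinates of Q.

Barycentric coordinates of P with respect to A_1A_2A_3: (1/6, 1/2, 1/3).
On side A_3A_1 the A_2-coordinate is zero; dropping P's A_2-weight 1/2 and renormalizing the remaining 1/3 : 1/6 gives weights 2/3, 1/3 on A_3, A_1.
Q = (2/3)·(3, -6) + (1/3)·(4, -3) = (10/3, -5).

(10/3, -5)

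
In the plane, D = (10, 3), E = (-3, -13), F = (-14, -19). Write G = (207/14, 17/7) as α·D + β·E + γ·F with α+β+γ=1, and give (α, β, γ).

Signed area of the reference triangle: [DEF] = ½·(10·(-13−(-19)) + (-3)·(-19−3) + (-14)·(3−(-13))) = ½·(60 + 66 − 224) = -49.
[GEF] = ½·((207/14)·(-13−(-19)) + (-3)·(-19−(17/7)) + (-14)·(17/7−(-13))) = ½·(621/7 + 450/7 − 216) = -63/2, so the D-coordinate is (-63/2)/(-49) = 9/14.
[DGF] = ½·(10·(17/7−(-19)) + (207/14)·(-19−3) + (-14)·(3−(17/7))) = ½·(1500/7 − 2277/7 − 8) = -119/2, so the E-coordinate is 17/14.
[DEG] = ½·(10·(-13−(17/7)) + (-3)·(17/7−3) + (207/14)·(3−(-13))) = ½·(-1080/7 + 12/7 + 1656/7) = 42, so the F-coordinate is -6/7.

(9/14, 17/14, -6/7)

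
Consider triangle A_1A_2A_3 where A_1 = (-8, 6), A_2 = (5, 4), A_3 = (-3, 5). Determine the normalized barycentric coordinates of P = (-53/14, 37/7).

(1/2, 3/14, 2/7)

Signed area of the reference triangle: [A_1A_2A_3] = ½·((-8)·(4−5) + 5·(5−6) + (-3)·(6−4)) = ½·(8 − 5 − 6) = -3/2.
[PA_2A_3] = ½·((-53/14)·(4−5) + 5·(5−(37/7)) + (-3)·(37/7−4)) = ½·(53/14 − 10/7 − 27/7) = -3/4, so the A_1-coordinate is (-3/4)/(-3/2) = 1/2.
[A_1PA_3] = ½·((-8)·(37/7−5) + (-53/14)·(5−6) + (-3)·(6−(37/7))) = ½·(-16/7 + 53/14 − 15/7) = -9/28, so the A_2-coordinate is 3/14.
[A_1A_2P] = ½·((-8)·(4−(37/7)) + 5·(37/7−6) + (-53/14)·(6−4)) = ½·(72/7 − 25/7 − 53/7) = -3/7, so the A_3-coordinate is 2/7.
Check: 1/2 + 3/14 + 2/7 = 1.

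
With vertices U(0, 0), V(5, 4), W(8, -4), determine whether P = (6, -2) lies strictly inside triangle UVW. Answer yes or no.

Barycentric coordinates of P: (5/26, 2/13, 17/26).
The three coordinates are positive, positive, positive; a point is interior exactly when all three are positive.

yes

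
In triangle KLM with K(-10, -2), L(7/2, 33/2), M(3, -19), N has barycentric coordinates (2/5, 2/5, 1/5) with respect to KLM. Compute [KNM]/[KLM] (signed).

The signed ratio [KNM]/[KLM] equals the barycentric coordinate of N at vertex L, which is 2/5.

2/5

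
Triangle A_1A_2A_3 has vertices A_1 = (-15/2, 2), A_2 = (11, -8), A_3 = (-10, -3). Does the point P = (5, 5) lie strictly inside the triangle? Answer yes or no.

Barycentric coordinates of P: (486/235, 22/47, -361/235).
The three coordinates are positive, positive, negative; a point is interior exactly when all three are positive.

no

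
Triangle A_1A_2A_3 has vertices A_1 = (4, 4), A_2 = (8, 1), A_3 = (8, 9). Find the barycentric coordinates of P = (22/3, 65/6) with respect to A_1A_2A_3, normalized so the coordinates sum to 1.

Signed area of the reference triangle: [A_1A_2A_3] = ½·(4·(1−9) + 8·(9−4) + 8·(4−1)) = ½·(-32 + 40 + 24) = 16.
[PA_2A_3] = ½·((22/3)·(1−9) + 8·(9−(65/6)) + 8·(65/6−1)) = ½·(-176/3 − 44/3 + 236/3) = 8/3, so the A_1-coordinate is (8/3)/16 = 1/6.
[A_1PA_3] = ½·(4·(65/6−9) + (22/3)·(9−4) + 8·(4−(65/6))) = ½·(22/3 + 110/3 − 164/3) = -16/3, so the A_2-coordinate is -1/3.
[A_1A_2P] = ½·(4·(1−(65/6)) + 8·(65/6−4) + (22/3)·(4−1)) = ½·(-118/3 + 164/3 + 22) = 56/3, so the A_3-coordinate is 7/6.

(1/6, -1/3, 7/6)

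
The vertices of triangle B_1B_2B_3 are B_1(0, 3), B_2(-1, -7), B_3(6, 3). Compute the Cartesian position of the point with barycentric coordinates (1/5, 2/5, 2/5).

M = (1/5)·B_1 + (2/5)·B_2 + (2/5)·B_3.
x-coordinate: (1/5)·0 + (2/5)·(-1) + (2/5)·6 = 2.
y-coordinate: (1/5)·3 + (2/5)·(-7) + (2/5)·3 = -1.

(2, -1)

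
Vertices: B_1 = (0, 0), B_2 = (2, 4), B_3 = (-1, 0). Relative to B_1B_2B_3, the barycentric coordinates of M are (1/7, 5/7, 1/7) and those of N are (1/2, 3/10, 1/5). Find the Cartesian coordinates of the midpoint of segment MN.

(59/70, 71/35)

Barycentric coordinates of the midpoint are the average: (9/28, 71/140, 6/35).
Converting: (9/28)·B_1 + (71/140)·B_2 + (6/35)·B_3 = (59/70, 71/35).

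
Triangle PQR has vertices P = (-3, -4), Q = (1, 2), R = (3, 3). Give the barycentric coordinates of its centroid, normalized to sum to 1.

The centroid is the average of the vertices, so each weight is 1/3.

(1/3, 1/3, 1/3)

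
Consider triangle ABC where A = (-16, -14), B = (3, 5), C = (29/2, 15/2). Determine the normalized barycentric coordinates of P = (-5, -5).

Signed area of the reference triangle: [ABC] = ½·((-16)·(5−(15/2)) + 3·(15/2−(-14)) + (29/2)·(-14−5)) = ½·(40 + 129/2 − 551/2) = -171/2.
[PBC] = ½·((-5)·(5−(15/2)) + 3·(15/2−(-5)) + (29/2)·(-5−5)) = ½·(25/2 + 75/2 − 145) = -95/2, so the A-coordinate is (-95/2)/(-171/2) = 5/9.
[APC] = ½·((-16)·(-5−(15/2)) + (-5)·(15/2−(-14)) + (29/2)·(-14−(-5))) = ½·(200 − 215/2 − 261/2) = -19, so the B-coordinate is 2/9.
[ABP] = ½·((-16)·(5−(-5)) + 3·(-5−(-14)) + (-5)·(-14−5)) = ½·(-160 + 27 + 95) = -19, so the C-coordinate is 2/9.

(5/9, 2/9, 2/9)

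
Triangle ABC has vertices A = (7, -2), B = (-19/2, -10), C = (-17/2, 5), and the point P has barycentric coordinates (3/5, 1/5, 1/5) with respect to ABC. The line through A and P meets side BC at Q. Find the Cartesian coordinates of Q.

Line AP meets BC where the A-coordinate vanishes; zeroing P's A-weight and renormalizing leaves B, C-weights 1/5 : 1/5 → (1/2, 1/2).
So Q = (1/2)·B + (1/2)·C = (-9, -5/2).

(-9, -5/2)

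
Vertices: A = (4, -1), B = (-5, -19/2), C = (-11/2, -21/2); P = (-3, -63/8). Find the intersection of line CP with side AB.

Barycentric coordinates of P with respect to ABC: (1/4, 1/4, 1/2).
On side AB the C-coordinate is zero; dropping P's C-weight 1/2 and renormalizing the remaining 1/4 : 1/4 gives weights 1/2, 1/2 on A, B.
Q = (1/2)·(4, -1) + (1/2)·(-5, -19/2) = (-1/2, -21/4).

(-1/2, -21/4)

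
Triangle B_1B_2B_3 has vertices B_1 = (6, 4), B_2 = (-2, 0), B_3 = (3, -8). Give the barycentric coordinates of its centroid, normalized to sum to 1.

(1/3, 1/3, 1/3)

The centroid is the average of the vertices, so each weight is 1/3.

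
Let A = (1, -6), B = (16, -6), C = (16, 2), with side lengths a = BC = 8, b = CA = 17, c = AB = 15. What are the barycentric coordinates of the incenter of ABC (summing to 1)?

The incenter has barycentric coordinates proportional to the opposite side lengths: (8 : 17 : 15).
Normalizing by 8+17+15 = 40 gives (1/5, 17/40, 3/8).

(1/5, 17/40, 3/8)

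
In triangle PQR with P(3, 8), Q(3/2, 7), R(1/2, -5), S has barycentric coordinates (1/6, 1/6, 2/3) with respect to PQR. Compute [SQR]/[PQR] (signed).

1/6

The signed ratio [SQR]/[PQR] equals the barycentric coordinate of S at vertex P, which is 1/6.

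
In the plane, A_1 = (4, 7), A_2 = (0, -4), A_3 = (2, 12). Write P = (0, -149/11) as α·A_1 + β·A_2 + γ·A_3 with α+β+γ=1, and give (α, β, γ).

Signed area of the reference triangle: [A_1A_2A_3] = ½·(4·(-4−12) + 0·(12−7) + 2·(7−(-4))) = ½·(-64 + 0 + 22) = -21.
[PA_2A_3] = ½·(0·(-4−12) + 0·(12−(-149/11)) + 2·(-149/11−(-4))) = ½·(0 + 0 − 210/11) = -105/11, so the A_1-coordinate is (-105/11)/(-21) = 5/11.
[A_1PA_3] = ½·(4·(-149/11−12) + 0·(12−7) + 2·(7−(-149/11))) = ½·(-1124/11 + 0 + 452/11) = -336/11, so the A_2-coordinate is 16/11.
[A_1A_2P] = ½·(4·(-4−(-149/11)) + 0·(-149/11−7) + 0·(7−(-4))) = ½·(420/11 + 0 + 0) = 210/11, so the A_3-coordinate is -10/11.
Check: 5/11 + 16/11 − 10/11 = 1.

(5/11, 16/11, -10/11)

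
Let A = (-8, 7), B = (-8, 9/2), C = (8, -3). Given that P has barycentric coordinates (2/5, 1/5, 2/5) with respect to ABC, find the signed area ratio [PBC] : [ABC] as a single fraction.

2/5

The signed ratio [PBC]/[ABC] equals the barycentric coordinate of P at vertex A, which is 2/5.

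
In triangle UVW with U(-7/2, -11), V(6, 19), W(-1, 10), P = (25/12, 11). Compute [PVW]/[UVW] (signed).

1/6

[UVW] = ½·((-7/2)·(19−10) + 6·(10−(-11)) + (-1)·(-11−19)) = ½·(-63/2 + 126 + 30) = 249/4.
[PVW] = ½·((25/12)·(19−10) + 6·(10−11) + (-1)·(11−19)) = ½·(75/4 − 6 + 8) = 83/8, so the ratio is (83/8)/(249/4) = 1/6.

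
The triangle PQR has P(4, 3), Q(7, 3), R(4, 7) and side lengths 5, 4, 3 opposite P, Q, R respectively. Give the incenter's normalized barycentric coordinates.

The incenter has barycentric coordinates proportional to the opposite side lengths: (5 : 4 : 3).
Normalizing by 5+4+3 = 12 gives (5/12, 1/3, 1/4).

(5/12, 1/3, 1/4)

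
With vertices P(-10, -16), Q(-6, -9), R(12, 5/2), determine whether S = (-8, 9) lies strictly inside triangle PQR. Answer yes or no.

Barycentric coordinates of S: (-347/80, 513/80, -43/40).
The three coordinates are negative, positive, negative; a point is interior exactly when all three are positive.

no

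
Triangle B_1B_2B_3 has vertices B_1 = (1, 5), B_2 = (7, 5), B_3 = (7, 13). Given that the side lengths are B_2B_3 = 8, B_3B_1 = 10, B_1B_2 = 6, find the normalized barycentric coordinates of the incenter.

(1/3, 5/12, 1/4)

The incenter has barycentric coordinates proportional to the opposite side lengths: (8 : 10 : 6).
Normalizing by 8+10+6 = 24 gives (1/3, 5/12, 1/4).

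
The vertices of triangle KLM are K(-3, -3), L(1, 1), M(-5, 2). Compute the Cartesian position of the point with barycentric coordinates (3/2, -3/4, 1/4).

N = (3/2)·K + (-3/4)·L + (1/4)·M.
x-coordinate: (3/2)·(-3) + (-3/4)·1 + (1/4)·(-5) = -13/2.
y-coordinate: (3/2)·(-3) + (-3/4)·1 + (1/4)·2 = -19/4.

(-13/2, -19/4)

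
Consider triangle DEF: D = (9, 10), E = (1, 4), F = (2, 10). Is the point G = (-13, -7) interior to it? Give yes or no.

no

Barycentric coordinates of G: (-73/42, 17/6, -2/21).
The three coordinates are negative, positive, negative; a point is interior exactly when all three are positive.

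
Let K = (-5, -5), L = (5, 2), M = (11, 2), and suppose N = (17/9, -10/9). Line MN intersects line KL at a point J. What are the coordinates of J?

(-5/7, -2)

Barycentric coordinates of N with respect to KLM: (4/9, 1/3, 2/9).
On side KL the M-coordinate is zero; dropping N's M-weight 2/9 and renormalizing the remaining 4/9 : 1/3 gives weights 4/7, 3/7 on K, L.
J = (4/7)·(-5, -5) + (3/7)·(5, 2) = (-5/7, -2).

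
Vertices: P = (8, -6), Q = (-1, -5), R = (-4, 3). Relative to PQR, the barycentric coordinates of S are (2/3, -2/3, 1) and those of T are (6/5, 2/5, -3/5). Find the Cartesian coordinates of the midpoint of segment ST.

(34/5, -13/3)

Barycentric coordinates of the midpoint are the average: (14/15, -2/15, 1/5).
Converting: (14/15)·P + (-2/15)·Q + (1/5)·R = (34/5, -13/3).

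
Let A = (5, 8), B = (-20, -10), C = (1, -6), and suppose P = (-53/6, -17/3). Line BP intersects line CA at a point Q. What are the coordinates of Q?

(7/3, -4/3)

Barycentric coordinates of P with respect to ABC: (1/6, 1/2, 1/3).
On side CA the B-coordinate is zero; dropping P's B-weight 1/2 and renormalizing the remaining 1/3 : 1/6 gives weights 2/3, 1/3 on C, A.
Q = (2/3)·(1, -6) + (1/3)·(5, 8) = (7/3, -4/3).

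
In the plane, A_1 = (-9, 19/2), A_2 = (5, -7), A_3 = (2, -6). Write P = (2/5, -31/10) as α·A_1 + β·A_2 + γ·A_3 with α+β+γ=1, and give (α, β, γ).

(1/5, 1/5, 3/5)

Signed area of the reference triangle: [A_1A_2A_3] = ½·((-9)·(-7−(-6)) + 5·(-6−(19/2)) + 2·(19/2−(-7))) = ½·(9 − 155/2 + 33) = -71/4.
[PA_2A_3] = ½·((2/5)·(-7−(-6)) + 5·(-6−(-31/10)) + 2·(-31/10−(-7))) = ½·(-2/5 − 29/2 + 39/5) = -71/20, so the A_1-coordinate is (-71/20)/(-71/4) = 1/5.
[A_1PA_3] = ½·((-9)·(-31/10−(-6)) + (2/5)·(-6−(19/2)) + 2·(19/2−(-31/10))) = ½·(-261/10 − 31/5 + 126/5) = -71/20, so the A_2-coordinate is 1/5.
[A_1A_2P] = ½·((-9)·(-7−(-31/10)) + 5·(-31/10−(19/2)) + (2/5)·(19/2−(-7))) = ½·(351/10 − 63 + 33/5) = -213/20, so the A_3-coordinate is 3/5.
Check: 1/5 + 1/5 + 3/5 = 1.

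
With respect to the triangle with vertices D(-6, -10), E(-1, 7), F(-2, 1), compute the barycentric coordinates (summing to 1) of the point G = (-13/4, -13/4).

(1/4, -1/4, 1)

Signed area of the reference triangle: [DEF] = ½·((-6)·(7−1) + (-1)·(1−(-10)) + (-2)·(-10−7)) = ½·(-36 − 11 + 34) = -13/2.
[GEF] = ½·((-13/4)·(7−1) + (-1)·(1−(-13/4)) + (-2)·(-13/4−7)) = ½·(-39/2 − 17/4 + 41/2) = -13/8, so the D-coordinate is (-13/8)/(-13/2) = 1/4.
[DGF] = ½·((-6)·(-13/4−1) + (-13/4)·(1−(-10)) + (-2)·(-10−(-13/4))) = ½·(51/2 − 143/4 + 27/2) = 13/8, so the E-coordinate is -1/4.
[DEG] = ½·((-6)·(7−(-13/4)) + (-1)·(-13/4−(-10)) + (-13/4)·(-10−7)) = ½·(-123/2 − 27/4 + 221/4) = -13/2, so the F-coordinate is 1.
Check: 1/4 − 1/4 + 1 = 1.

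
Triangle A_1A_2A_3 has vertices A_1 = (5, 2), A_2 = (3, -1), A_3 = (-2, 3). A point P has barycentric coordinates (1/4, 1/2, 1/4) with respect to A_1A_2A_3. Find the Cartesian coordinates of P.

P = (1/4)·A_1 + (1/2)·A_2 + (1/4)·A_3.
x-coordinate: (1/4)·5 + (1/2)·3 + (1/4)·(-2) = 9/4.
y-coordinate: (1/4)·2 + (1/2)·(-1) + (1/4)·3 = 3/4.

(9/4, 3/4)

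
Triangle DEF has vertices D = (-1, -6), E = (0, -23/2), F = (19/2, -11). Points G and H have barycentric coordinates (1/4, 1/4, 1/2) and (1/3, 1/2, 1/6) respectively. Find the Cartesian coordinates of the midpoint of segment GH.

(23/8, -467/48)

Barycentric coordinates of the midpoint are the average: (7/24, 3/8, 1/3).
Converting: (7/24)·D + (3/8)·E + (1/3)·F = (23/8, -467/48).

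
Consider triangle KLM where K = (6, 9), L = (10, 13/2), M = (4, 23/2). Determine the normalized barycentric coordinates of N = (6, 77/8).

(1/4, 1/4, 1/2)

Signed area of the reference triangle: [KLM] = ½·(6·(13/2−(23/2)) + 10·(23/2−9) + 4·(9−(13/2))) = ½·(-30 + 25 + 10) = 5/2.
[NLM] = ½·(6·(13/2−(23/2)) + 10·(23/2−(77/8)) + 4·(77/8−(13/2))) = ½·(-30 + 75/4 + 25/2) = 5/8, so the K-coordinate is (5/8)/(5/2) = 1/4.
[KNM] = ½·(6·(77/8−(23/2)) + 6·(23/2−9) + 4·(9−(77/8))) = ½·(-45/4 + 15 − 5/2) = 5/8, so the L-coordinate is 1/4.
[KLN] = ½·(6·(13/2−(77/8)) + 10·(77/8−9) + 6·(9−(13/2))) = ½·(-75/4 + 25/4 + 15) = 5/4, so the M-coordinate is 1/2.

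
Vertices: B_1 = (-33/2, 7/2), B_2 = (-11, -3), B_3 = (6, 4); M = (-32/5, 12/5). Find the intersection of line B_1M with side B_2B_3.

(1/3, 5/3)

Barycentric coordinates of M with respect to B_1B_2B_3: (2/5, 1/5, 2/5).
On side B_2B_3 the B_1-coordinate is zero; dropping M's B_1-weight 2/5 and renormalizing the remaining 1/5 : 2/5 gives weights 1/3, 2/3 on B_2, B_3.
N = (1/3)·(-11, -3) + (2/3)·(6, 4) = (1/3, 5/3).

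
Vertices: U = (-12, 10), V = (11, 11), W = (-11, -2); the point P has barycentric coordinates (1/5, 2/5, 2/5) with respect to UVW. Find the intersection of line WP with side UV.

(10/3, 32/3)

Line WP meets UV where the W-coordinate vanishes; zeroing P's W-weight and renormalizing leaves U, V-weights 1/5 : 2/5 → (1/3, 2/3).
So Q = (1/3)·U + (2/3)·V = (10/3, 32/3).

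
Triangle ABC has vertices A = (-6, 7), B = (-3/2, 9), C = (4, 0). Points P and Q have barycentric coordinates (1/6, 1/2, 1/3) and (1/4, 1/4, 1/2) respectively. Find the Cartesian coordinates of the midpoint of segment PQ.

Barycentric coordinates of the midpoint are the average: (5/24, 3/8, 5/12).
Converting: (5/24)·A + (3/8)·B + (5/12)·C = (-7/48, 29/6).

(-7/48, 29/6)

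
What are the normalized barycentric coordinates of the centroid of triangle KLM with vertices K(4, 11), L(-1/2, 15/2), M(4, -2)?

(1/3, 1/3, 1/3)

The centroid is the average of the vertices, so each weight is 1/3.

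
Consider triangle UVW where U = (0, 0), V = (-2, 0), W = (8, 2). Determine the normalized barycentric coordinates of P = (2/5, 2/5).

(1/5, 3/5, 1/5)

Signed area of the reference triangle: [UVW] = ½·(0·(0−2) + (-2)·(2−0) + 8·(0−0)) = ½·(0 − 4 + 0) = -2.
[PVW] = ½·((2/5)·(0−2) + (-2)·(2−(2/5)) + 8·(2/5−0)) = ½·(-4/5 − 16/5 + 16/5) = -2/5, so the U-coordinate is (-2/5)/(-2) = 1/5.
[UPW] = ½·(0·(2/5−2) + (2/5)·(2−0) + 8·(0−(2/5))) = ½·(0 + 4/5 − 16/5) = -6/5, so the V-coordinate is 3/5.
[UVP] = ½·(0·(0−(2/5)) + (-2)·(2/5−0) + (2/5)·(0−0)) = ½·(0 − 4/5 + 0) = -2/5, so the W-coordinate is 1/5.
Check: 1/5 + 3/5 + 1/5 = 1.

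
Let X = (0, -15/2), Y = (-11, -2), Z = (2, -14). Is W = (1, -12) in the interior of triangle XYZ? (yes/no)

yes

Barycentric coordinates of W: (28/121, 5/121, 8/11).
The three coordinates are positive, positive, positive; a point is interior exactly when all three are positive.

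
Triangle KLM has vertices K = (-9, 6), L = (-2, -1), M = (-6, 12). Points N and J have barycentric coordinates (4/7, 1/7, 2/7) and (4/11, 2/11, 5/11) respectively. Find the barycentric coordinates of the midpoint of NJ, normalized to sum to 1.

Since both coordinate triples sum to 1, the midpoint's barycentrics are the componentwise average.
(4/7+4/11)/2 = 36/77; similarly 25/154 and 57/154.

(36/77, 25/154, 57/154)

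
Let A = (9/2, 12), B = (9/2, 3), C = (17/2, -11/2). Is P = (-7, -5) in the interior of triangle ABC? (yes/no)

no

Barycentric coordinates of P: (-173/48, 359/48, -23/8).
The three coordinates are negative, positive, negative; a point is interior exactly when all three are positive.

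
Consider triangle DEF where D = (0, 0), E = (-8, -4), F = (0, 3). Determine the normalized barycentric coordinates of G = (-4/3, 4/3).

Signed area of the reference triangle: [DEF] = ½·(0·(-4−3) + (-8)·(3−0) + 0·(0−(-4))) = ½·(0 − 24 + 0) = -12.
[GEF] = ½·((-4/3)·(-4−3) + (-8)·(3−(4/3)) + 0·(4/3−(-4))) = ½·(28/3 − 40/3 + 0) = -2, so the D-coordinate is (-2)/(-12) = 1/6.
[DGF] = ½·(0·(4/3−3) + (-4/3)·(3−0) + 0·(0−(4/3))) = ½·(0 − 4 + 0) = -2, so the E-coordinate is 1/6.
[DEG] = ½·(0·(-4−(4/3)) + (-8)·(4/3−0) + (-4/3)·(0−(-4))) = ½·(0 − 32/3 − 16/3) = -8, so the F-coordinate is 2/3.

(1/6, 1/6, 2/3)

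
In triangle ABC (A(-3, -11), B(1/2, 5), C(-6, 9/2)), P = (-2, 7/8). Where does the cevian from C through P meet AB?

Barycentric coordinates of P with respect to ABC: (1/4, 1/2, 1/4).
On side AB the C-coordinate is zero; dropping P's C-weight 1/4 and renormalizing the remaining 1/4 : 1/2 gives weights 1/3, 2/3 on A, B.
Q = (1/3)·(-3, -11) + (2/3)·(1/2, 5) = (-2/3, -1/3).

(-2/3, -1/3)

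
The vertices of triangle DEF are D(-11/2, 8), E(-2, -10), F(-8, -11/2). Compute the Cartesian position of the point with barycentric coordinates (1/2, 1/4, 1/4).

(-21/4, 1/8)

G = (1/2)·D + (1/4)·E + (1/4)·F.
x-coordinate: (1/2)·(-11/2) + (1/4)·(-2) + (1/4)·(-8) = -21/4.
y-coordinate: (1/2)·8 + (1/4)·(-10) + (1/4)·(-11/2) = 1/8.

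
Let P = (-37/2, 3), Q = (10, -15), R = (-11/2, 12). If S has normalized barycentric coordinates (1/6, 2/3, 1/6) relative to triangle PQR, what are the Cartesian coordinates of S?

(8/3, -15/2)

S = (1/6)·P + (2/3)·Q + (1/6)·R.
x-coordinate: (1/6)·(-37/2) + (2/3)·10 + (1/6)·(-11/2) = 8/3.
y-coordinate: (1/6)·3 + (2/3)·(-15) + (1/6)·12 = -15/2.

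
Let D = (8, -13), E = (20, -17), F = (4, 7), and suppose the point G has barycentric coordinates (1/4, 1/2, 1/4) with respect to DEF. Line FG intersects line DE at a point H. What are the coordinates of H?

Line FG meets DE where the F-coordinate vanishes; zeroing G's F-weight and renormalizing leaves D, E-weights 1/4 : 1/2 → (1/3, 2/3).
So H = (1/3)·D + (2/3)·E = (16, -47/3).

(16, -47/3)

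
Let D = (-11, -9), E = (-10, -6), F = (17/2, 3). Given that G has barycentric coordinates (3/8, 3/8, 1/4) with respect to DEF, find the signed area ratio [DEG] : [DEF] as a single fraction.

The signed ratio [DEG]/[DEF] equals the barycentric coordinate of G at vertex F, which is 1/4.

1/4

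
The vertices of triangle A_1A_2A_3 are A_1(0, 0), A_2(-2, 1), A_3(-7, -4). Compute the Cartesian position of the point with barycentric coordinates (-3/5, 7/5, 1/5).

P = (-3/5)·A_1 + (7/5)·A_2 + (1/5)·A_3.
x-coordinate: (-3/5)·0 + (7/5)·(-2) + (1/5)·(-7) = -21/5.
y-coordinate: (-3/5)·0 + (7/5)·1 + (1/5)·(-4) = 3/5.

(-21/5, 3/5)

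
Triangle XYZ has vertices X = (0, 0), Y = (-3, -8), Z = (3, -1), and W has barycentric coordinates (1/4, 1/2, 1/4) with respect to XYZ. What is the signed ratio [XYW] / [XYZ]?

The signed ratio [XYW]/[XYZ] equals the barycentric coordinate of W at vertex Z, which is 1/4.

1/4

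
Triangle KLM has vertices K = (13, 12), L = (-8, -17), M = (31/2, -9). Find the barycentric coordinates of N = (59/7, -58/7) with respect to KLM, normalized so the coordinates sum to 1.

(1/7, 2/7, 4/7)

Signed area of the reference triangle: [KLM] = ½·(13·(-17−(-9)) + (-8)·(-9−12) + (31/2)·(12−(-17))) = ½·(-104 + 168 + 899/2) = 1027/4.
[NLM] = ½·((59/7)·(-17−(-9)) + (-8)·(-9−(-58/7)) + (31/2)·(-58/7−(-17))) = ½·(-472/7 + 40/7 + 1891/14) = 1027/28, so the K-coordinate is (1027/28)/(1027/4) = 1/7.
[KNM] = ½·(13·(-58/7−(-9)) + (59/7)·(-9−12) + (31/2)·(12−(-58/7))) = ½·(65/7 − 177 + 2201/7) = 1027/14, so the L-coordinate is 2/7.
[KLN] = ½·(13·(-17−(-58/7)) + (-8)·(-58/7−12) + (59/7)·(12−(-17))) = ½·(-793/7 + 1136/7 + 1711/7) = 1027/7, so the M-coordinate is 4/7.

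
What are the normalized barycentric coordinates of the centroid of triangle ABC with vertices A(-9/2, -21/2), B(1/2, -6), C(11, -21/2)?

(1/3, 1/3, 1/3)

The centroid is the average of the vertices, so each weight is 1/3.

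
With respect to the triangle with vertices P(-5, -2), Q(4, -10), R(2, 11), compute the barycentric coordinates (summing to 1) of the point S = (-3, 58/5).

Signed area of the reference triangle: [PQR] = ½·((-5)·(-10−11) + 4·(11−(-2)) + 2·(-2−(-10))) = ½·(105 + 52 + 16) = 173/2.
[SQR] = ½·((-3)·(-10−11) + 4·(11−(58/5)) + 2·(58/5−(-10))) = ½·(63 − 12/5 + 216/5) = 519/10, so the P-coordinate is (519/10)/(173/2) = 3/5.
[PSR] = ½·((-5)·(58/5−11) + (-3)·(11−(-2)) + 2·(-2−(58/5))) = ½·(-3 − 39 − 136/5) = -173/5, so the Q-coordinate is -2/5.
[PQS] = ½·((-5)·(-10−(58/5)) + 4·(58/5−(-2)) + (-3)·(-2−(-10))) = ½·(108 + 272/5 − 24) = 346/5, so the R-coordinate is 4/5.

(3/5, -2/5, 4/5)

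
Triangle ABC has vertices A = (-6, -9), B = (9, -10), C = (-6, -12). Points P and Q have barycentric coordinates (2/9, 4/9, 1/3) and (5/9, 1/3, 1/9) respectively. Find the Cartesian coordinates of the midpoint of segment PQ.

Barycentric coordinates of the midpoint are the average: (7/18, 7/18, 2/9).
Converting: (7/18)·A + (7/18)·B + (2/9)·C = (-1/6, -181/18).

(-1/6, -181/18)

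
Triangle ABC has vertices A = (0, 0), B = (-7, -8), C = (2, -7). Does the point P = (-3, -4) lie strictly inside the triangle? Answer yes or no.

yes

Barycentric coordinates of P: (32/65, 29/65, 4/65).
The three coordinates are positive, positive, positive; a point is interior exactly when all three are positive.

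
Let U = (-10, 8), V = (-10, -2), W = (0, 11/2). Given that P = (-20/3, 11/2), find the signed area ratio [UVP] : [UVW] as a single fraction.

[UVW] = ½·((-10)·(-2−(11/2)) + (-10)·(11/2−8) + 0·(8−(-2))) = ½·(75 + 25 + 0) = 50.
[UVP] = ½·((-10)·(-2−(11/2)) + (-10)·(11/2−8) + (-20/3)·(8−(-2))) = ½·(75 + 25 − 200/3) = 50/3, so the ratio is (50/3)/50 = 1/3.

1/3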